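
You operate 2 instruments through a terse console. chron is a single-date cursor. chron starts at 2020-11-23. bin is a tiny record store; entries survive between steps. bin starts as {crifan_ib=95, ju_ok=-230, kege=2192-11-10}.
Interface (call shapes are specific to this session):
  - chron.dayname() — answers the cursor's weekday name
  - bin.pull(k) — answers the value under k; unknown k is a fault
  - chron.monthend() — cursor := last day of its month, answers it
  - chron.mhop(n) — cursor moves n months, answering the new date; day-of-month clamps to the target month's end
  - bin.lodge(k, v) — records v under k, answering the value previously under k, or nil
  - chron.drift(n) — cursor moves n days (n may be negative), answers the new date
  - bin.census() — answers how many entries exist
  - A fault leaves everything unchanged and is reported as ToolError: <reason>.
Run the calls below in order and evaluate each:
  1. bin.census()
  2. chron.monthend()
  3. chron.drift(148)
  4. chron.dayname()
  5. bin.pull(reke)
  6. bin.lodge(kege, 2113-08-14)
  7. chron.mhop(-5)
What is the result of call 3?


Answer: 2021-04-27

Derivation:
→ bin.census()
← 3
→ chron.monthend()
← 2020-11-30
→ chron.drift(n→148)
← 2021-04-27
→ chron.dayname()
← Tuesday
→ bin.pull(k→reke)
← ToolError: no such key reke
→ bin.lodge(k→kege, v→2113-08-14)
← 2192-11-10
→ chron.mhop(n→-5)
← 2020-11-27


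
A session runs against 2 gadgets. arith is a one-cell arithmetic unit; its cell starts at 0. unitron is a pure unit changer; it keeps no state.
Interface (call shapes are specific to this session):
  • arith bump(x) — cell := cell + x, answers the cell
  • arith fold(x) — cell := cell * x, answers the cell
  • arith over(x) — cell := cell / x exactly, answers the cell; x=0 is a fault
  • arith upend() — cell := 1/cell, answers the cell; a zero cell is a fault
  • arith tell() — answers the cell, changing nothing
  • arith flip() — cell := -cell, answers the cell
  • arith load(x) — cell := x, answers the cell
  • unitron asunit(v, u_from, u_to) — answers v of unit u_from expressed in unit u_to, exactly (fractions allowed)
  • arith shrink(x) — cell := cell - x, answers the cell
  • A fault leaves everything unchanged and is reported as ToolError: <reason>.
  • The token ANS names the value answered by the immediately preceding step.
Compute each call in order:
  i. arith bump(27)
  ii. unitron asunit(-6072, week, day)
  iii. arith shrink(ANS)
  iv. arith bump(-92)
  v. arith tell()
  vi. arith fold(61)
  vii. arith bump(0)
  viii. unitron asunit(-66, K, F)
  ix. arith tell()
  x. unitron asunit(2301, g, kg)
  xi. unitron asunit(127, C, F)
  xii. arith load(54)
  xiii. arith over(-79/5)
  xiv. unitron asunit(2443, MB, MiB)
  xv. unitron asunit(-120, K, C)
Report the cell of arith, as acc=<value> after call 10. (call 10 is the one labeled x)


Answer: acc=2588779

Derivation:
I use arith bump with 27, yielding 27.
Now I run unitron asunit with -6072, week, day, which returns -42504.
I use arith shrink with ANS, → 42531.
Then arith bump with -92, — result: 42439.
Then arith tell(), and get 42439.
I call arith fold with 61, and get 2588779.
I try arith bump with 0, and see 2588779.
Using unitron asunit with -66, K, F, which returns -57847/100.
Next I call arith tell, → 2588779.
I invoke unitron asunit with 2301, g, kg, → 2301/1000.
Using unitron asunit with 127, C, F, → 1303/5.
Invoking arith load with 54, and get 54.
I try arith over with -79/5, and get -270/79.
Calling unitron asunit with 2443, MB, MiB, and see 38171875/16384.
I invoke unitron asunit with -120, K, C, — result: -7863/20.


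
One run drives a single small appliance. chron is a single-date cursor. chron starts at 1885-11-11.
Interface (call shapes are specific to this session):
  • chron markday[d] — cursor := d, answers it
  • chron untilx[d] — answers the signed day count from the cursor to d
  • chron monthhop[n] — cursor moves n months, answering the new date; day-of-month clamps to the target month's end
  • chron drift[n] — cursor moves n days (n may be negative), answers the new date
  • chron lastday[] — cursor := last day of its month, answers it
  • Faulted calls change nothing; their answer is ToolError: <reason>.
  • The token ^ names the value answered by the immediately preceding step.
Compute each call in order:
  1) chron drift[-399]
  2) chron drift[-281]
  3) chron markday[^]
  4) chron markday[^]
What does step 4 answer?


Do: chron drift[n=-399]
See: 1884-10-08
Do: chron drift[n=-281]
See: 1884-01-01
Do: chron markday[d=^]
See: 1884-01-01
Do: chron markday[d=^]
See: 1884-01-01

Answer: 1884-01-01


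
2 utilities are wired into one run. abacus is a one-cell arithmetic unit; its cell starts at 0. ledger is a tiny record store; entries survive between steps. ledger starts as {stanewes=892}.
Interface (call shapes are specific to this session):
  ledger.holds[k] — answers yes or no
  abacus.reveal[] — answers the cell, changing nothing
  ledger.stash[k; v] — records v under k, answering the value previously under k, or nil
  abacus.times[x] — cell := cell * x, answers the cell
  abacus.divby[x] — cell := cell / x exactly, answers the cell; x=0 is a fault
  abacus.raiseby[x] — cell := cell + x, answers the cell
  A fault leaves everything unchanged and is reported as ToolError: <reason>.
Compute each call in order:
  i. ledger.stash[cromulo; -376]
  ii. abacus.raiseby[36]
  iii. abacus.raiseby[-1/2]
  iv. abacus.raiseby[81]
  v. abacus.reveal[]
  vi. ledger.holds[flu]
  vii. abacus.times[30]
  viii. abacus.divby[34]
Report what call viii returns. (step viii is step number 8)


Answer: 3495/34

Derivation:
Step: stash[k: cromulo; v: -376]
Result: nil
Step: raiseby[x: 36]
Result: 36
Step: raiseby[x: -1/2]
Result: 71/2
Step: raiseby[x: 81]
Result: 233/2
Step: reveal[]
Result: 233/2
Step: holds[k: flu]
Result: no
Step: times[x: 30]
Result: 3495
Step: divby[x: 34]
Result: 3495/34


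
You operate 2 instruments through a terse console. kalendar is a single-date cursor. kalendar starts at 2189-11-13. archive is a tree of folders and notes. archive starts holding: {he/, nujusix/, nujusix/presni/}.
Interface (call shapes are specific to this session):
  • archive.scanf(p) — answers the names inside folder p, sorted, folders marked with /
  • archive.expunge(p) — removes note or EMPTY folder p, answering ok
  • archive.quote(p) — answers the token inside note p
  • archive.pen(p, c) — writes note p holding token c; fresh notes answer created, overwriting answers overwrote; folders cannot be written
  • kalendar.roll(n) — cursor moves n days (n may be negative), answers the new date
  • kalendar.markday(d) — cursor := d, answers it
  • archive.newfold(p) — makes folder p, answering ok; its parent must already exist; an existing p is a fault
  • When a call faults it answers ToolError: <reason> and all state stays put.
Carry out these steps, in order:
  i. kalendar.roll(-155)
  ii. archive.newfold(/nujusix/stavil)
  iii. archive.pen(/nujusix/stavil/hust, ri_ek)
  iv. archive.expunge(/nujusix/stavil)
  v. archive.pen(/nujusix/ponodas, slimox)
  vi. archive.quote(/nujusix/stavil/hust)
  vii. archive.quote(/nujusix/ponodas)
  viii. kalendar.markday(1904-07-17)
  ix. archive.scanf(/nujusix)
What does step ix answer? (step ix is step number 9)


Answer: [ponodas, presni/, stavil/]

Derivation:
Using kalendar.roll(n='-155'), yielding 2189-06-11.
I use archive.newfold(p='/nujusix/stavil'), giving ok.
Next I call archive.pen(p='/nujusix/stavil/hust', c='ri_ek'), → created.
Using archive.expunge(p='/nujusix/stavil'), and observe ToolError: not empty.
I try archive.pen(p='/nujusix/ponodas', c='slimox'), and observe created.
I run archive.quote(p='/nujusix/stavil/hust'), → ri_ek.
I call archive.quote(p='/nujusix/ponodas'), and observe slimox.
Calling kalendar.markday(d='1904-07-17'), and see 1904-07-17.
Calling archive.scanf(p='/nujusix'), and observe [ponodas, presni/, stavil/].


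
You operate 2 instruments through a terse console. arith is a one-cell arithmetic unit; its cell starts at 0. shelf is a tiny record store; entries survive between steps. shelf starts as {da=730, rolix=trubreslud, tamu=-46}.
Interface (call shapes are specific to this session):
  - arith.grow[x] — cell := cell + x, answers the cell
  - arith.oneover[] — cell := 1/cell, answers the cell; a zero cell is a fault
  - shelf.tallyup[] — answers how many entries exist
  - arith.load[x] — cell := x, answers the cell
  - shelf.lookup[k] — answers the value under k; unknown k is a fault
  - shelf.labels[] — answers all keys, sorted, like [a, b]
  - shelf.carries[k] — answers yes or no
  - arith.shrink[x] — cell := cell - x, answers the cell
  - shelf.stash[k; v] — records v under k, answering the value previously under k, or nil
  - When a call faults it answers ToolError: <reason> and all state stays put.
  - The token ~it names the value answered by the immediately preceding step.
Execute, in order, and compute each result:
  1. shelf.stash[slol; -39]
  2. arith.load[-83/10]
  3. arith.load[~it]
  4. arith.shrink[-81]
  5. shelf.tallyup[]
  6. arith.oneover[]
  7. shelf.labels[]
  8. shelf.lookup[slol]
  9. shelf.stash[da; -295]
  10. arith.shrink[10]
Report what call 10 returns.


Answer: -7260/727

Derivation:
$ stash k='slol' v='-39'
= nil
$ load x='-83/10'
= -83/10
$ load x='~it'
= -83/10
$ shrink x='-81'
= 727/10
$ tallyup
= 4
$ oneover
= 10/727
$ labels
= [da, rolix, slol, tamu]
$ lookup k='slol'
= -39
$ stash k='da' v='-295'
= 730
$ shrink x='10'
= -7260/727


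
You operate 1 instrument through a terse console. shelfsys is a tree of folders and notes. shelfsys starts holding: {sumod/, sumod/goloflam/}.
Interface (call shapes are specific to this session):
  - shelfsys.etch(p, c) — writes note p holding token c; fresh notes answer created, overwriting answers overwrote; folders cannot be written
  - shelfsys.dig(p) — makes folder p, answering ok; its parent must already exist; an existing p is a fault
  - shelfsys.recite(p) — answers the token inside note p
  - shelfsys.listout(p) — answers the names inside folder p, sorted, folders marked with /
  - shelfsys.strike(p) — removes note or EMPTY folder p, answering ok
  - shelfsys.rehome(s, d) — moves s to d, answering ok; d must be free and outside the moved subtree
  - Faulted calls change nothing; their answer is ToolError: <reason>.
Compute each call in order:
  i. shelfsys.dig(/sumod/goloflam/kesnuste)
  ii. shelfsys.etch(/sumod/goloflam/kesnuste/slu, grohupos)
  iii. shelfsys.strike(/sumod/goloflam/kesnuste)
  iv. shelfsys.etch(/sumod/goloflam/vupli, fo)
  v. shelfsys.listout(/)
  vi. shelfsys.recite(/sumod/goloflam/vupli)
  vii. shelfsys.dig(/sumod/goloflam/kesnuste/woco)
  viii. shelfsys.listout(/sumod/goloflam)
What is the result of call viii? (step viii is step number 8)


> shelfsys.dig p: /sumod/goloflam/kesnuste
= ok
> shelfsys.etch p: /sumod/goloflam/kesnuste/slu c: grohupos
= created
> shelfsys.strike p: /sumod/goloflam/kesnuste
= ToolError: not empty
> shelfsys.etch p: /sumod/goloflam/vupli c: fo
= created
> shelfsys.listout p: /
= [sumod/]
> shelfsys.recite p: /sumod/goloflam/vupli
= fo
> shelfsys.dig p: /sumod/goloflam/kesnuste/woco
= ok
> shelfsys.listout p: /sumod/goloflam
= [kesnuste/, vupli]

Answer: [kesnuste/, vupli]


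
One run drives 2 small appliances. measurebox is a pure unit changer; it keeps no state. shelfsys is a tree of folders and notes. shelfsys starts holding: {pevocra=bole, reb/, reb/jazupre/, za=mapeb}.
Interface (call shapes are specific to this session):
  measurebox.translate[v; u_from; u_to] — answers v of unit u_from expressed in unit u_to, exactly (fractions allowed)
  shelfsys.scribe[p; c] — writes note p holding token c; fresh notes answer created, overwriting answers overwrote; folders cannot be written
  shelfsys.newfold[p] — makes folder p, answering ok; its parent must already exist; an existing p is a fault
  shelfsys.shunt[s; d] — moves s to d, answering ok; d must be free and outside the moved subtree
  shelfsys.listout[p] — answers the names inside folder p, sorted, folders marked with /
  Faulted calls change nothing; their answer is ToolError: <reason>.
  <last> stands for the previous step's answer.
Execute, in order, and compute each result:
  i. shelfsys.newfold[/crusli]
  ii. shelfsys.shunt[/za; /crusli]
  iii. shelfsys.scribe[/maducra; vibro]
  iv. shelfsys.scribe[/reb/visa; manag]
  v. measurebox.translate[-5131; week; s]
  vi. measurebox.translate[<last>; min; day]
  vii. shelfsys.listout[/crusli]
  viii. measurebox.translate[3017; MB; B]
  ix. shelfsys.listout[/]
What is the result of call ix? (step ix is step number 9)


I run shelfsys.newfold using p='/crusli': ok.
Using shelfsys.shunt using s='/za', d='/crusli', yielding ToolError: exists.
I try shelfsys.scribe using p='/maducra', c='vibro', yielding created.
Using shelfsys.scribe using p='/reb/visa', c='manag', → created.
I invoke measurebox.translate using v='-5131', u_from='week', u_to='s': -3103228800.
Using measurebox.translate using v='<last>', u_from='min', u_to='day', which returns -2155020.
Next I call shelfsys.listout using p='/crusli', and see [].
I try measurebox.translate using v='3017', u_from='MB', u_to='B', → 3017000000.
I invoke shelfsys.listout using p='/', and see [crusli/, maducra, pevocra, reb/, za].

Answer: [crusli/, maducra, pevocra, reb/, za]


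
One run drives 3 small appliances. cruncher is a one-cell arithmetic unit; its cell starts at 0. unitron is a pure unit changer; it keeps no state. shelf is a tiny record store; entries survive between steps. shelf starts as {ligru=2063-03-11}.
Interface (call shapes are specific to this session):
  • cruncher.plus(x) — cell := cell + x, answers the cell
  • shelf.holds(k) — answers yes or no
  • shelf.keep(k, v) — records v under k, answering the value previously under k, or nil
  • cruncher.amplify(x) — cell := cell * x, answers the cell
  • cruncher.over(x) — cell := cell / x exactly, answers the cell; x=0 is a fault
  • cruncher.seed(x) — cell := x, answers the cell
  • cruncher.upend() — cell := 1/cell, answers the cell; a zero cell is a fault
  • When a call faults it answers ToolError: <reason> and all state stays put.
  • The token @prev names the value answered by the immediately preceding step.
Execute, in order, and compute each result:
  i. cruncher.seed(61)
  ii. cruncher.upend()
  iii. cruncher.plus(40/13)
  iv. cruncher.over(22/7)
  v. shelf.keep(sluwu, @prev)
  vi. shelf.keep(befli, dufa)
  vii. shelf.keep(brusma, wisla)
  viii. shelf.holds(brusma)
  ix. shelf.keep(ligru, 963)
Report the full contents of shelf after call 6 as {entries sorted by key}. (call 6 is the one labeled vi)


Then seed with x='61', and see 61.
Now I run upend(), — result: 1/61.
Invoking plus with x='40/13', which returns 2453/793.
Next I call over with x='22/7', — result: 1561/1586.
Then keep with k='sluwu', v='@prev', → nil.
Calling keep with k='befli', v='dufa', and get nil.
Then keep with k='brusma', v='wisla', and get nil.
Invoking holds with k='brusma', and see yes.
Calling keep with k='ligru', v='963': 2063-03-11.

Answer: {befli=dufa, ligru=2063-03-11, sluwu=1561/1586}


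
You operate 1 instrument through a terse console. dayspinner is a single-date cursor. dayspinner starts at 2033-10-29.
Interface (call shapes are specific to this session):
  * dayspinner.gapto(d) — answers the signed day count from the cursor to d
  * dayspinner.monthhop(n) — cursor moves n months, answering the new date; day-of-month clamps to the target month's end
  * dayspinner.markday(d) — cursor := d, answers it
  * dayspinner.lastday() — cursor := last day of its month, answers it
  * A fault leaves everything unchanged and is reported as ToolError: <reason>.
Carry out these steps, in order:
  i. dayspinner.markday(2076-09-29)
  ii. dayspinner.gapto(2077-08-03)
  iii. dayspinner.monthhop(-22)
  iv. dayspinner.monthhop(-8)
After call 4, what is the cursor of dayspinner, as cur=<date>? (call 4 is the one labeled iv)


Answer: cur=2074-03-29

Derivation:
Using markday on d: 2076-09-29, → 2076-09-29.
Next I call gapto on d: 2077-08-03, giving 308.
I run monthhop on n: -22, and get 2074-11-29.
I try monthhop on n: -8, and observe 2074-03-29.


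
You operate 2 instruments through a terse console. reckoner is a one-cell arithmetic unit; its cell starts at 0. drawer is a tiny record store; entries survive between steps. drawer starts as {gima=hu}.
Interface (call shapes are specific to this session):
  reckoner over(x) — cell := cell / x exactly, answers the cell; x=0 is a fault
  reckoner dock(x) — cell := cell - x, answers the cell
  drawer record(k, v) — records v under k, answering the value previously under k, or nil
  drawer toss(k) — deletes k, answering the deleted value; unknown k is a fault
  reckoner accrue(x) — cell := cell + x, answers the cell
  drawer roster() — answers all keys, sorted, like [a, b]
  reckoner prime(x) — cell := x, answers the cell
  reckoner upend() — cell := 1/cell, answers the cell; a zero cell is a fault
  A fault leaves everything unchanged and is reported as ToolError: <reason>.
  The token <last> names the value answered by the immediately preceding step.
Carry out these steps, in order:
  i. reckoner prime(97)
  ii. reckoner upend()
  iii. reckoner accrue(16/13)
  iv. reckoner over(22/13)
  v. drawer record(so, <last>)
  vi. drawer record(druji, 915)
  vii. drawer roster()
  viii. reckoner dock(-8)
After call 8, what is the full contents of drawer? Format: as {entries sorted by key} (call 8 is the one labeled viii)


Act: reckoner prime[97]
Obs: 97
Act: reckoner upend[]
Obs: 1/97
Act: reckoner accrue[16/13]
Obs: 1565/1261
Act: reckoner over[22/13]
Obs: 1565/2134
Act: drawer record[so; <last>]
Obs: nil
Act: drawer record[druji; 915]
Obs: nil
Act: drawer roster[]
Obs: [druji, gima, so]
Act: reckoner dock[-8]
Obs: 18637/2134

Answer: {druji=915, gima=hu, so=1565/2134}


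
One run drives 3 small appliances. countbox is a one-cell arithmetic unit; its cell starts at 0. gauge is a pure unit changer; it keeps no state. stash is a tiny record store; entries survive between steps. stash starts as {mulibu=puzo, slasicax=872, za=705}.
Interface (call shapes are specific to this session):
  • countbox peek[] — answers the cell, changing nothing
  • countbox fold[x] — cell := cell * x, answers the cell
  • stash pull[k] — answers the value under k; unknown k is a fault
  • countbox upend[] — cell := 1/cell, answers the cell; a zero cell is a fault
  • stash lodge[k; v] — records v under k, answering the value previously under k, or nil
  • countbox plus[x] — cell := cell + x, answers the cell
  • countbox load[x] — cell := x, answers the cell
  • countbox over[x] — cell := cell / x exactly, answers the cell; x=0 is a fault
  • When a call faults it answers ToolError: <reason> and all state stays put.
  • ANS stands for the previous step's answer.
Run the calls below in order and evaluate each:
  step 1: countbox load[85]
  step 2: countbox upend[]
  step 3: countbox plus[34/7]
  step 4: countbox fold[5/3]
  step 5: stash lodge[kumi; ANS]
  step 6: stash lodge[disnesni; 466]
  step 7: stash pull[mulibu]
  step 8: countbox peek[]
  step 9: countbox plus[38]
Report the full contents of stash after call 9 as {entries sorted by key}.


Answer: {disnesni=466, kumi=2897/357, mulibu=puzo, slasicax=872, za=705}

Derivation:
CALL countbox load[85]
RET  85
CALL countbox upend[]
RET  1/85
CALL countbox plus[34/7]
RET  2897/595
CALL countbox fold[5/3]
RET  2897/357
CALL stash lodge[kumi; ANS]
RET  nil
CALL stash lodge[disnesni; 466]
RET  nil
CALL stash pull[mulibu]
RET  puzo
CALL countbox peek[]
RET  2897/357
CALL countbox plus[38]
RET  16463/357


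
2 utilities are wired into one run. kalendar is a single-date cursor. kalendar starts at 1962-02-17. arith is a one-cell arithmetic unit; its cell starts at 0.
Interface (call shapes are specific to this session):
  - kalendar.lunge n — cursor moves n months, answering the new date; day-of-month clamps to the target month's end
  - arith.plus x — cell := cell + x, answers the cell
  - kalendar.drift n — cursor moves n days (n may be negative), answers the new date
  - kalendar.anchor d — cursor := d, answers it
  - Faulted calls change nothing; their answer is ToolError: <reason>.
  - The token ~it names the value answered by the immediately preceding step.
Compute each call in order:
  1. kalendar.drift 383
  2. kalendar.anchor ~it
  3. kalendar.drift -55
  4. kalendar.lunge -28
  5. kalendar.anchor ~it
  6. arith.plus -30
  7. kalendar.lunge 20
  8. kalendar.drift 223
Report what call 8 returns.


Answer: 1962-12-20

Derivation:
→ kalendar.drift(n: 383)
← 1963-03-07
→ kalendar.anchor(d: ~it)
← 1963-03-07
→ kalendar.drift(n: -55)
← 1963-01-11
→ kalendar.lunge(n: -28)
← 1960-09-11
→ kalendar.anchor(d: ~it)
← 1960-09-11
→ arith.plus(x: -30)
← -30
→ kalendar.lunge(n: 20)
← 1962-05-11
→ kalendar.drift(n: 223)
← 1962-12-20


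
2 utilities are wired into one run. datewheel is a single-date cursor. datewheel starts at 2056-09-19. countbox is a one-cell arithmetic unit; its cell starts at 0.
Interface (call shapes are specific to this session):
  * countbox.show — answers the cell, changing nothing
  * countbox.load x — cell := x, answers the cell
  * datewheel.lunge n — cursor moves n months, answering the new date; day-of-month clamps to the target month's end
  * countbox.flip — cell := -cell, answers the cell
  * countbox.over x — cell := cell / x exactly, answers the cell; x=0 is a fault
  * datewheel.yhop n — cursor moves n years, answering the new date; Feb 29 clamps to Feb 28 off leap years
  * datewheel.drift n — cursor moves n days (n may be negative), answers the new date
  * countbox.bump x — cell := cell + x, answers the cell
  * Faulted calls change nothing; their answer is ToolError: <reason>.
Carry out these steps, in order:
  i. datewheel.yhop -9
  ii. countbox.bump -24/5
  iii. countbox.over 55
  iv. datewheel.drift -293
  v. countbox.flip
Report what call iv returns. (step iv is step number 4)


Answer: 2046-11-30

Derivation:
Next I call datewheel.yhop using -9, → 2047-09-19.
Invoking countbox.bump using -24/5, yielding -24/5.
I try countbox.over using 55, giving -24/275.
I use datewheel.drift using -293, — result: 2046-11-30.
I try countbox.flip: 24/275.


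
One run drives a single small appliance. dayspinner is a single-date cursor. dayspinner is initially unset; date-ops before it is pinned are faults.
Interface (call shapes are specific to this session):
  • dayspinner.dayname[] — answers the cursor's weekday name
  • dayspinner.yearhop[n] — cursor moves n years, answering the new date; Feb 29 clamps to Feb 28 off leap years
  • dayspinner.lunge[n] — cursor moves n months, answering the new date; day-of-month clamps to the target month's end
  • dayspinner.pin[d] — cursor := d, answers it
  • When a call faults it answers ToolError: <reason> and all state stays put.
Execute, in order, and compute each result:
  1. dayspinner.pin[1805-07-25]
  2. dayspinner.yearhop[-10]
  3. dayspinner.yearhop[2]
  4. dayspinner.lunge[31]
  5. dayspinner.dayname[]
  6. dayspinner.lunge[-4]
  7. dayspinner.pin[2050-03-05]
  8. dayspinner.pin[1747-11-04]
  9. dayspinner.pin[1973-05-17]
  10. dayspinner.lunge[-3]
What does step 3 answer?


Answer: 1797-07-25

Derivation:
! dayspinner.pin(1805-07-25) => 1805-07-25
! dayspinner.yearhop(-10) => 1795-07-25
! dayspinner.yearhop(2) => 1797-07-25
! dayspinner.lunge(31) => 1800-02-25
! dayspinner.dayname() => Tuesday
! dayspinner.lunge(-4) => 1799-10-25
! dayspinner.pin(2050-03-05) => 2050-03-05
! dayspinner.pin(1747-11-04) => 1747-11-04
! dayspinner.pin(1973-05-17) => 1973-05-17
! dayspinner.lunge(-3) => 1973-02-17


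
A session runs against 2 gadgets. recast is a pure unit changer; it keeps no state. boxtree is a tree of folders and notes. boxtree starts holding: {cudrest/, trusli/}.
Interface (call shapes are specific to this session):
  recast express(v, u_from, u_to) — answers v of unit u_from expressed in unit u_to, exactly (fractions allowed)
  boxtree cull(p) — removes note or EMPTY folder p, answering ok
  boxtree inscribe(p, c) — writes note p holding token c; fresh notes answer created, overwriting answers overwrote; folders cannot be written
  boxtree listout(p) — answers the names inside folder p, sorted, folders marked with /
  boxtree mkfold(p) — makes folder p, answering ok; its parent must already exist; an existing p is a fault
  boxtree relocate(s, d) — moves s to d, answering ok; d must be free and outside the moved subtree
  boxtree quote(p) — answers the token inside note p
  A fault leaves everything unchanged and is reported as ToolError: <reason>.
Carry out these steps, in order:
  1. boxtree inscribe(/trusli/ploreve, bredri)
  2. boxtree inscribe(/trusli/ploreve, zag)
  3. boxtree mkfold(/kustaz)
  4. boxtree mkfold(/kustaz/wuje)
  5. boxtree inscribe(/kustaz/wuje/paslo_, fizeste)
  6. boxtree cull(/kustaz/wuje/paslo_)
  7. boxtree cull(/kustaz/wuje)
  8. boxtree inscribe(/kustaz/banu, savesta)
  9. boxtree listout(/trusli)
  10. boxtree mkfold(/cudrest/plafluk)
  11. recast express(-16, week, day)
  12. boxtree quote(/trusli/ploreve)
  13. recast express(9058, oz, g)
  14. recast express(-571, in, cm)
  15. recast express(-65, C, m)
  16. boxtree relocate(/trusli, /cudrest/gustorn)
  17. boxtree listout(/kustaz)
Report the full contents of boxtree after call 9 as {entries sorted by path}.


% boxtree inscribe(/trusli/ploreve, bredri) : created
% boxtree inscribe(/trusli/ploreve, zag) : overwrote
% boxtree mkfold(/kustaz) : ok
% boxtree mkfold(/kustaz/wuje) : ok
% boxtree inscribe(/kustaz/wuje/paslo_, fizeste) : created
% boxtree cull(/kustaz/wuje/paslo_) : ok
% boxtree cull(/kustaz/wuje) : ok
% boxtree inscribe(/kustaz/banu, savesta) : created
% boxtree listout(/trusli) : [ploreve]
% boxtree mkfold(/cudrest/plafluk) : ok
% recast express(-16, week, day) : -112
% boxtree quote(/trusli/ploreve) : zag
% recast express(9058, oz, g) : 205431984373/800000
% recast express(-571, in, cm) : -72517/50
% recast express(-65, C, m) : ToolError: incompatible units
% boxtree relocate(/trusli, /cudrest/gustorn) : ok
% boxtree listout(/kustaz) : [banu]

Answer: {cudrest/, kustaz/, kustaz/banu=savesta, trusli/, trusli/ploreve=zag}


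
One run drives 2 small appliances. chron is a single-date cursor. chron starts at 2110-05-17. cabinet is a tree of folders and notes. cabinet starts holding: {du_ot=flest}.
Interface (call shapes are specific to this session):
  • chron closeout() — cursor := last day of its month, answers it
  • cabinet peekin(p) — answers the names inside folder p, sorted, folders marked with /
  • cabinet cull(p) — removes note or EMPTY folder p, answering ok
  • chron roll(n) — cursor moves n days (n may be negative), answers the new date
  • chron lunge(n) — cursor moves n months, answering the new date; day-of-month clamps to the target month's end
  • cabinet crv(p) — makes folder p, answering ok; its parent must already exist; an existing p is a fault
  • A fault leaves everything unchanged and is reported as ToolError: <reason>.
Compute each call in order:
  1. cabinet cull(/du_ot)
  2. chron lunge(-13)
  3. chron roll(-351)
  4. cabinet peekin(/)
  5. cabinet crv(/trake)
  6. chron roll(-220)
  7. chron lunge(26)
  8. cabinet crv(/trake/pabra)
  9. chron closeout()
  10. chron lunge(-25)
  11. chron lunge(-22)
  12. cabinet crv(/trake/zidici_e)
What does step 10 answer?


Answer: 2107-10-30

Derivation:
> cabinet cull /du_ot
[out] ok
> chron lunge -13
[out] 2109-04-17
> chron roll -351
[out] 2108-05-01
> cabinet peekin /
[out] []
> cabinet crv /trake
[out] ok
> chron roll -220
[out] 2107-09-24
> chron lunge 26
[out] 2109-11-24
> cabinet crv /trake/pabra
[out] ok
> chron closeout
[out] 2109-11-30
> chron lunge -25
[out] 2107-10-30
> chron lunge -22
[out] 2105-12-30
> cabinet crv /trake/zidici_e
[out] ok


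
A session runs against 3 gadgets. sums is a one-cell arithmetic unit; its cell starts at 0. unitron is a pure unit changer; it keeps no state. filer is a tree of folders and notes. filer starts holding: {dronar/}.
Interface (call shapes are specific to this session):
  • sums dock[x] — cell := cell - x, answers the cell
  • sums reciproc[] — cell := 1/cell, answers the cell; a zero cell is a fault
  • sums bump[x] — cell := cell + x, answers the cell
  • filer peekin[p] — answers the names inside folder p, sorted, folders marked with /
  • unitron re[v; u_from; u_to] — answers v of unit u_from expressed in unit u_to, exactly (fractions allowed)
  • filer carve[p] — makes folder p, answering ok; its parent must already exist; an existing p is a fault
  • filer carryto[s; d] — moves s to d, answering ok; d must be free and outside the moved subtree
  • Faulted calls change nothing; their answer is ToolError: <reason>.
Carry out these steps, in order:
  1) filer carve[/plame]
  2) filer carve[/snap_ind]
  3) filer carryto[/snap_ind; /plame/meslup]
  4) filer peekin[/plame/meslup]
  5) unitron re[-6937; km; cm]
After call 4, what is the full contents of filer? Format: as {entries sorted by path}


Answer: {dronar/, plame/, plame/meslup/}

Derivation:
;; 1. filer carve(p→/plame) -> ok
;; 2. filer carve(p→/snap_ind) -> ok
;; 3. filer carryto(s→/snap_ind, d→/plame/meslup) -> ok
;; 4. filer peekin(p→/plame/meslup) -> []
;; 5. unitron re(v→-6937, u_from→km, u_to→cm) -> -693700000


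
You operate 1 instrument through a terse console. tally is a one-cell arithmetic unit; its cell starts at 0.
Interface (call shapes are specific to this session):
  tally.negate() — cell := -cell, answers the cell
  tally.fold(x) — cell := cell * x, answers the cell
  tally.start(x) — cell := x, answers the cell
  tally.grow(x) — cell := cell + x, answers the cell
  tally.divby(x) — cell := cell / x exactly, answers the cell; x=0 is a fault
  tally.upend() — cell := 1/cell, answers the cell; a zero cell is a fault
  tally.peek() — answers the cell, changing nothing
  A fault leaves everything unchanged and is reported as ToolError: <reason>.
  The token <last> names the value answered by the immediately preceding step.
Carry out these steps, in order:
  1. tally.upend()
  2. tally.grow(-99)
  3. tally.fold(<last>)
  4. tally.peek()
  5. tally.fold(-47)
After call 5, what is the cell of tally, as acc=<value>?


Answer: acc=-460647

Derivation:
·→ tally.upend()
·← ToolError: reciprocal of zero
·→ tally.grow(x: -99)
·← -99
·→ tally.fold(x: <last>)
·← 9801
·→ tally.peek()
·← 9801
·→ tally.fold(x: -47)
·← -460647


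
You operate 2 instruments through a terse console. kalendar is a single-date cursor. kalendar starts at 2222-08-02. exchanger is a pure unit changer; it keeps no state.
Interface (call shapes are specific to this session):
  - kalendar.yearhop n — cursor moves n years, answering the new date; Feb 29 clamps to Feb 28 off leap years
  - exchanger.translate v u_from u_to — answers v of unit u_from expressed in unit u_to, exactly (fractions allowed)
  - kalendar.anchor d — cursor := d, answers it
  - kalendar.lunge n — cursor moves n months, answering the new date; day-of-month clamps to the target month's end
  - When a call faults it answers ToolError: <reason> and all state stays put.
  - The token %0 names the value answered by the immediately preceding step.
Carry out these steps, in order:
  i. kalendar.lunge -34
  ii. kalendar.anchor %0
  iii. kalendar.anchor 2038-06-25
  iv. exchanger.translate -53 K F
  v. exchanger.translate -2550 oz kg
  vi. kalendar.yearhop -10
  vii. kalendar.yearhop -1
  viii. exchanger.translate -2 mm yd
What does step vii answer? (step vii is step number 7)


→ lunge(n: -34)
← 2219-10-02
→ anchor(d: %0)
← 2219-10-02
→ anchor(d: 2038-06-25)
← 2038-06-25
→ translate(v: -53, u_from: K, u_to: F)
← -55507/100
→ translate(v: -2550, u_from: oz, u_to: kg)
← -2313321087/32000000
→ yearhop(n: -10)
← 2028-06-25
→ yearhop(n: -1)
← 2027-06-25
→ translate(v: -2, u_from: mm, u_to: yd)
← -5/2286

Answer: 2027-06-25


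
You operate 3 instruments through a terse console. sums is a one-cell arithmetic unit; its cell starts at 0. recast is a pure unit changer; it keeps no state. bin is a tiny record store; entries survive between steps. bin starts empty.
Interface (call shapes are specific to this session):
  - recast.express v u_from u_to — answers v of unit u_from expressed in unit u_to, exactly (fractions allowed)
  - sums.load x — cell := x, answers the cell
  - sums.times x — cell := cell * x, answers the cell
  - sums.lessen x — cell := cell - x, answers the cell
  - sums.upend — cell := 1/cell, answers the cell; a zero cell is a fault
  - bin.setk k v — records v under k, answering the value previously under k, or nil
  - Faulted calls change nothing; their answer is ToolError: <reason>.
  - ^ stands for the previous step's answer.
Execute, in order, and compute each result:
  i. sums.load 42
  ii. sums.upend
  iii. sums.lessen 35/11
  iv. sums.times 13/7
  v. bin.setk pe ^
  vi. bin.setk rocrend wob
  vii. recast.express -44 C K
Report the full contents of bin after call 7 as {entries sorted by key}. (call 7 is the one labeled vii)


Answer: {pe=-18967/3234, rocrend=wob}

Derivation:
% sums.load x='42'
= 42
% sums.upend
= 1/42
% sums.lessen x='35/11'
= -1459/462
% sums.times x='13/7'
= -18967/3234
% bin.setk k='pe' v='^'
= nil
% bin.setk k='rocrend' v='wob'
= nil
% recast.express v='-44' u_from='C' u_to='K'
= 4583/20


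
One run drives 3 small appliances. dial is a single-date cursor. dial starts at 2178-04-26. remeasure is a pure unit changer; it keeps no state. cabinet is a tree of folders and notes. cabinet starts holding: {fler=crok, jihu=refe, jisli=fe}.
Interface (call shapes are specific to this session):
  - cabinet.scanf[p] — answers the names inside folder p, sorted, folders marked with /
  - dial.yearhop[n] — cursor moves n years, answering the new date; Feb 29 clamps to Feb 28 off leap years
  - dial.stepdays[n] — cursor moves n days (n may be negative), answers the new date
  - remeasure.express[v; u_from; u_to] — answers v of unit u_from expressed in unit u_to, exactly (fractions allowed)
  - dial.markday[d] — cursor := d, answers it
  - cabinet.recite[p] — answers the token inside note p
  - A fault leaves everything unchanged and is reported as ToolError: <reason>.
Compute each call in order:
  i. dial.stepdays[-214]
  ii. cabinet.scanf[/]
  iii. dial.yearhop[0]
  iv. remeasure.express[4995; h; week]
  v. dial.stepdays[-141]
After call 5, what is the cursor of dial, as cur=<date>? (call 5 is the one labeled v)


Answer: cur=2177-05-06

Derivation:
→ dial.stepdays(n=-214)
← 2177-09-24
→ cabinet.scanf(p=/)
← [fler, jihu, jisli]
→ dial.yearhop(n=0)
← 2177-09-24
→ remeasure.express(v=4995, u_from=h, u_to=week)
← 1665/56
→ dial.stepdays(n=-141)
← 2177-05-06


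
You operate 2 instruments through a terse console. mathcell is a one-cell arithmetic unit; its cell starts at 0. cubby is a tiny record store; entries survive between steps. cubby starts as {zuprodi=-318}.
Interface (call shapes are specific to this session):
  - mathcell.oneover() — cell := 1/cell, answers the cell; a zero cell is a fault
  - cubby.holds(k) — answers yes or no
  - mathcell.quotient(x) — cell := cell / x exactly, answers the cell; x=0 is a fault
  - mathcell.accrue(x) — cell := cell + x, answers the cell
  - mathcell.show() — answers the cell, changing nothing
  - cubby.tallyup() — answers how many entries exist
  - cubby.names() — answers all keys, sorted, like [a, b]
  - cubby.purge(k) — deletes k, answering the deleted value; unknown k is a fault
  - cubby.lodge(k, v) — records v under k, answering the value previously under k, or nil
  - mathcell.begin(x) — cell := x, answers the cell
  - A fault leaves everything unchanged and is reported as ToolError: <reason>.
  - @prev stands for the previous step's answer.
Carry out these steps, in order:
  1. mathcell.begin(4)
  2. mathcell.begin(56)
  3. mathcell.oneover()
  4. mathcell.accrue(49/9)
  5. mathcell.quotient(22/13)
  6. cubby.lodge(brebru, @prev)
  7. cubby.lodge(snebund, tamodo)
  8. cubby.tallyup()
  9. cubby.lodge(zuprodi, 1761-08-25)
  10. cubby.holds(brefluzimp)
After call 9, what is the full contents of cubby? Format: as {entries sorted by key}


> mathcell.begin 4
:: 4
> mathcell.begin 56
:: 56
> mathcell.oneover
:: 1/56
> mathcell.accrue 49/9
:: 2753/504
> mathcell.quotient 22/13
:: 35789/11088
> cubby.lodge brebru @prev
:: nil
> cubby.lodge snebund tamodo
:: nil
> cubby.tallyup
:: 3
> cubby.lodge zuprodi 1761-08-25
:: -318
> cubby.holds brefluzimp
:: no

Answer: {brebru=35789/11088, snebund=tamodo, zuprodi=1761-08-25}


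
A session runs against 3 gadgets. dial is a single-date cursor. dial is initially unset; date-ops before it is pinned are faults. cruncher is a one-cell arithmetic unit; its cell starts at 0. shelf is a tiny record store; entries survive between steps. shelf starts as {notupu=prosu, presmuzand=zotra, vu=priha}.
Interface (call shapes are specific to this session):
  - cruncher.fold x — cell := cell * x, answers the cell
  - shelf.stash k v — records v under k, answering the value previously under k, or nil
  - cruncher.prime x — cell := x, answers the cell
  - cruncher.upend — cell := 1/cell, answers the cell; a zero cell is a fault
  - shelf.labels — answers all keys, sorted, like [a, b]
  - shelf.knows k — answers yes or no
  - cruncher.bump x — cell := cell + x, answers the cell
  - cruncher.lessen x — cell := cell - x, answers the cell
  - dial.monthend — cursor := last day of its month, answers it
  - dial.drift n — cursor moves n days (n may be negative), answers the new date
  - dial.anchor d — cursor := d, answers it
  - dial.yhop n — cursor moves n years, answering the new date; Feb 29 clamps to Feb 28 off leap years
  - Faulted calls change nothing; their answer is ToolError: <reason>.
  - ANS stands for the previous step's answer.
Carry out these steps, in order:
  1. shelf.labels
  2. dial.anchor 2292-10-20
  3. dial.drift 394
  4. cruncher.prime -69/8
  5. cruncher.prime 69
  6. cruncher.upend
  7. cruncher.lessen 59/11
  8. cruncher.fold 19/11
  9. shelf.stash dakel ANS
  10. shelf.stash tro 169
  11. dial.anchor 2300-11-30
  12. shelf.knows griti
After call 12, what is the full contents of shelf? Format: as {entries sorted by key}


Then shelf.labels, and observe [notupu, presmuzand, vu].
Then dial.anchor(d='2292-10-20'), giving 2292-10-20.
I try dial.drift(n='394'), and get 2293-11-18.
Calling cruncher.prime(x='-69/8'), — result: -69/8.
Then cruncher.prime(x='69'), giving 69.
I try cruncher.upend, yielding 1/69.
Now I run cruncher.lessen(x='59/11'), giving -4060/759.
Next I call cruncher.fold(x='19/11'): -77140/8349.
Next I call shelf.stash(k='dakel', v='ANS'), which returns nil.
I use shelf.stash(k='tro', v='169'), and observe nil.
Invoking dial.anchor(d='2300-11-30'), — result: 2300-11-30.
I run shelf.knows(k='griti'), → no.

Answer: {dakel=-77140/8349, notupu=prosu, presmuzand=zotra, tro=169, vu=priha}


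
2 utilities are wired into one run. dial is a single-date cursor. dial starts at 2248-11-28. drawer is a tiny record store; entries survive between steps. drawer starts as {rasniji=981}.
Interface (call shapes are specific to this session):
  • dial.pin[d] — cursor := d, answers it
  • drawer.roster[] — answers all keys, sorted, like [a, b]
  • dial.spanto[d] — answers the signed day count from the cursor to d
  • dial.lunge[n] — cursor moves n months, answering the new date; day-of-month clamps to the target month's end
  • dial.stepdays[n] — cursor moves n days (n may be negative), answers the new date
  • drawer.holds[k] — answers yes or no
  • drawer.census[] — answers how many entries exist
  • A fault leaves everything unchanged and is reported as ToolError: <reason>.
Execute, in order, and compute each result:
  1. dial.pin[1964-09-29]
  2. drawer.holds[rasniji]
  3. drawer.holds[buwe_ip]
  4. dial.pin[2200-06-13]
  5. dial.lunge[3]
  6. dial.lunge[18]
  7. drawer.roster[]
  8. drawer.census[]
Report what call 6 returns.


Answer: 2202-03-13

Derivation:
→ pin(d='1964-09-29')
← 1964-09-29
→ holds(k='rasniji')
← yes
→ holds(k='buwe_ip')
← no
→ pin(d='2200-06-13')
← 2200-06-13
→ lunge(n='3')
← 2200-09-13
→ lunge(n='18')
← 2202-03-13
→ roster()
← [rasniji]
→ census()
← 1
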